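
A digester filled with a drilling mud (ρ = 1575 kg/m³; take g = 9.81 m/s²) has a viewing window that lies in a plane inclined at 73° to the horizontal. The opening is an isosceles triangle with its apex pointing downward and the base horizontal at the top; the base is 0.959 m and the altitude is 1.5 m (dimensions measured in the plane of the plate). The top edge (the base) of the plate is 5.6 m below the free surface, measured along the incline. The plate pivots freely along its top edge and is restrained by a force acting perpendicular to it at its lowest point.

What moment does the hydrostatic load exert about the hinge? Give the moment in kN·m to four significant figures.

M ≈ 33.74 kN·m

γ = ρg = 1575 × 9.81 / 1000 = 15.45075 kN/m³.
Let θ = 73° be the plate's angle to the horizontal; measure y along the incline from where the plane meets the free surface. Vertical depth h = y·sinθ with sinθ = 0.956305.
With the apex down, the centroid sits h/3 = 1.5/3 = 0.5 m below the base (the top edge), so y_c = 5.6 + 0.5 = 6.1 m and h_c = 6.1 × 0.956305 = 5.83346 m.
A = ½ × 0.959 × 1.5 = 0.71925 m².
Resultant F = γ·h_c·A = 15.45075 × 5.83346 × 0.71925 = 64.827 kN.
I_c = b·h³/36 = 0.959 × 1.5³/36 = 0.0899063 m⁴.
Centre of pressure: y_p = y_c + I_c/(y_c·A) = 6.1 + 0.0899063/(6.1 × 0.71925) = 6.1 + 0.0204918 = 6.12049 m along the plane.
The resultant acts 0.5 + 0.0204918 = 0.520492 m (along the plate) below the hinge at the top edge, so the moment about the hinge is M = F × 0.520492 = 64.827 × 0.520492 = 33.7419 kN·m.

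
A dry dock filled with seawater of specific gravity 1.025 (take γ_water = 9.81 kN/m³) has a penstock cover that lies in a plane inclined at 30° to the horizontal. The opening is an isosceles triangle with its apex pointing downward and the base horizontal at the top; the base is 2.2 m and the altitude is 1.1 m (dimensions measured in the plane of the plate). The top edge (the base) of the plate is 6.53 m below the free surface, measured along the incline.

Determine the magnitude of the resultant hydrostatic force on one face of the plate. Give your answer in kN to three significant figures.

γ = 1.025 × 9.81 = 10.05525 kN/m³.
Let θ = 30° be the plate's angle to the horizontal; measure y along the incline from where the plane meets the free surface. Vertical depth h = y·sinθ with sinθ = 0.500000.
With the apex down, the centroid sits h/3 = 1.1/3 = 0.366667 m below the base (the top edge), so y_c = 6.53 + 0.366667 = 6.89667 m and h_c = 6.89667 × 0.500000 = 3.44834 m.
A = ½ × 2.2 × 1.1 = 1.21 m².
Resultant F = γ·h_c·A = 10.05525 × 3.44834 × 1.21 = 41.9554 kN.

F ≈ 42.0 kN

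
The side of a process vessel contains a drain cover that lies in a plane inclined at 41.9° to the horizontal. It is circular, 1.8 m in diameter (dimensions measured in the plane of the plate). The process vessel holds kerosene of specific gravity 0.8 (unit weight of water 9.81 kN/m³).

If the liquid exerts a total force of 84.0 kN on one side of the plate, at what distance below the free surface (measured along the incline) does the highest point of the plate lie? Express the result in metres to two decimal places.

γ = 0.8 × 9.81 = 7.848 kN/m³.
A = π(0.9)² = 2.54469 m².
From F = γ·h_c·A, the centroid depth is h_c = 84.0/(7.848 × 2.54469) = 4.20616 m.
Let θ = 41.9° be the plate's angle to the horizontal; measure y along the incline from where the plane meets the free surface. Vertical depth h = y·sinθ with sinθ = 0.667833.
Along the incline, y_c = h_c/sinθ = 4.20616/0.667833 = 6.29822 m.
The centroid is at the centre, 0.9 m below the top of the plate, so the highest point sits at y_top = 6.29822 − 0.9 = 5.39822 m along the incline.

y_top ≈ 5.40 m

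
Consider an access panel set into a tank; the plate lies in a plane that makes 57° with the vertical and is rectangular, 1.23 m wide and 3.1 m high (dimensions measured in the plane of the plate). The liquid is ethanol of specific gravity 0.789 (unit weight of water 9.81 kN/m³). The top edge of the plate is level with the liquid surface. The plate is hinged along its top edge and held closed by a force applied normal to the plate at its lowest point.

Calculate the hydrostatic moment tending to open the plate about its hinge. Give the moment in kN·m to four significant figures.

γ = 0.789 × 9.81 = 7.74009 kN/m³.
The plate makes 57° with the vertical, i.e. θ = 90° − 57° = 33° to the horizontal. Measuring y along the incline from the free-surface line, vertical depth h = y·sinθ with sinθ = 0.544639.
The centroid lies 3.1/2 = 1.55 m below the top edge, so y_c = 1.55 m and h_c = 1.55 × 0.544639 = 0.84419 m.
A = 1.23 × 3.1 = 3.813 m².
Resultant F = γ·h_c·A = 7.74009 × 0.84419 × 3.813 = 24.9145 kN.
I_c = b·h³/12 = 1.23 × 3.1³/12 = 3.05358 m⁴.
Centre of pressure: y_p = y_c + I_c/(y_c·A) = 1.55 + 3.05358/(1.55 × 3.813) = 1.55 + 0.516667 = 2.06667 m along the plane.
The resultant acts 1.55 + 0.516667 = 2.06667 m (along the plate) below the hinge at the top edge, so the moment about the hinge is M = F × 2.06667 = 24.9145 × 2.06667 = 51.49 kN·m.

M ≈ 51.49 kN·m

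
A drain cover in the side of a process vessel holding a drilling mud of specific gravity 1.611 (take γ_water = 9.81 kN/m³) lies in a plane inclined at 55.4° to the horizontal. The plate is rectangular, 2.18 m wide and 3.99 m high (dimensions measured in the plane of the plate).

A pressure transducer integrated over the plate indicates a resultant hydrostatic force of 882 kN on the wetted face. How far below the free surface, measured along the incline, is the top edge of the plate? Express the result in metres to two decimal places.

γ = 1.611 × 9.81 = 15.80391 kN/m³.
A = 2.18 × 3.99 = 8.6982 m².
From F = γ·h_c·A, the centroid depth is h_c = 882/(15.80391 × 8.6982) = 6.41615 m.
Let θ = 55.4° be the plate's angle to the horizontal; measure y along the incline from where the plane meets the free surface. Vertical depth h = y·sinθ with sinθ = 0.823136.
Along the incline, y_c = h_c/sinθ = 6.41615/0.823136 = 7.79476 m.
The centroid lies 3.99/2 = 1.995 m below the top edge, so the top edge sits at y_top = 7.79476 − 1.995 = 5.79976 m along the incline.

y_top ≈ 5.80 m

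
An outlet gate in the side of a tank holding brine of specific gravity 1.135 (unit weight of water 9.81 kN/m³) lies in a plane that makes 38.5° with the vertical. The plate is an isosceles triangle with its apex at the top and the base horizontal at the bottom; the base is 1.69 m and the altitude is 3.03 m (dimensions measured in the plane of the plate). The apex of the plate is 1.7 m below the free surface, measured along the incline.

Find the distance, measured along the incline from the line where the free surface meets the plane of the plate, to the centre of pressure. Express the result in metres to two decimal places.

y_p = 3.86 m

γ = 1.135 × 9.81 = 11.13435 kN/m³.
The plate makes 38.5° with the vertical, i.e. θ = 90° − 38.5° = 51.5° to the horizontal. Measuring y along the incline from the free-surface line, vertical depth h = y·sinθ with sinθ = 0.782608.
With the apex up, the centroid sits 2h/3 = 2 × 3.03/3 = 2.02 m below the apex, so y_c = 1.7 + 2.02 = 3.72 m and h_c = 3.72 × 0.782608 = 2.9113 m.
A = ½ × 1.69 × 3.03 = 2.56035 m².
Resultant F = γ·h_c·A = 11.13435 × 2.9113 × 2.56035 = 82.9949 kN.
I_c = b·h³/36 = 1.69 × 3.03³/36 = 1.30591 m⁴.
Centre of pressure: y_p = y_c + I_c/(y_c·A) = 3.72 + 1.30591/(3.72 × 2.56035) = 3.72 + 0.137111 = 3.85711 m along the plane.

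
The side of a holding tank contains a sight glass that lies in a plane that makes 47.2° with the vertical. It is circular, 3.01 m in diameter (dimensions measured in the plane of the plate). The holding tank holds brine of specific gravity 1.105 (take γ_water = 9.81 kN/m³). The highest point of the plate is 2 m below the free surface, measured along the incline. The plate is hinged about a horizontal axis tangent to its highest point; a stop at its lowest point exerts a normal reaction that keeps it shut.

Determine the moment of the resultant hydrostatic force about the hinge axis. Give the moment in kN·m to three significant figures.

M ≈ 306 kN·m

γ = 1.105 × 9.81 = 10.84005 kN/m³.
The plate makes 47.2° with the vertical, i.e. θ = 90° − 47.2° = 42.8° to the horizontal. Measuring y along the incline from the free-surface line, vertical depth h = y·sinθ with sinθ = 0.679441.
The centroid is at the centre, 1.505 m below the top of the plate, so y_c = 2 + 1.505 = 3.505 m and h_c = 3.505 × 0.679441 = 2.38144 m.
A = π(1.505)² = 7.11579 m².
Resultant F = γ·h_c·A = 10.84005 × 2.38144 × 7.11579 = 183.694 kN.
I_c = πr⁴/4 = π × 1.505⁴/4 = 4.02936 m⁴.
Centre of pressure: y_p = y_c + I_c/(y_c·A) = 3.505 + 4.02936/(3.505 × 7.11579) = 3.505 + 0.161557 = 3.66656 m along the plane.
The resultant acts 1.505 + 0.161557 = 1.66656 m (along the plate) below the hinge at the top edge, so the moment about the hinge is M = F × 1.66656 = 183.694 × 1.66656 = 306.137 kN·m.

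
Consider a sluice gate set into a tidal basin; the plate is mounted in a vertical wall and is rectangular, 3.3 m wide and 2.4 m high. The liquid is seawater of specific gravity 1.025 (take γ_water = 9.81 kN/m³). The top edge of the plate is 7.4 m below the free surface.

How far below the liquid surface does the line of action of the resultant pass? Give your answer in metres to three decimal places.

h_p = 8.656 m

γ = 1.025 × 9.81 = 10.05525 kN/m³.
The centroid lies 2.4/2 = 1.2 m below the top edge, so the centroid depth is h_c = 7.4 + 1.2 = 8.6 m.
A = 3.3 × 2.4 = 7.92 m².
Resultant F = γ·h_c·A = 10.05525 × 8.6 × 7.92 = 684.883 kN.
I_c = b·h³/12 = 3.3 × 2.4³/12 = 3.8016 m⁴.
Centre of pressure: y_p = y_c + I_c/(y_c·A) = 8.6 + 3.8016/(8.6 × 7.92) = 8.6 + 0.055814 = 8.65581 m along the plane.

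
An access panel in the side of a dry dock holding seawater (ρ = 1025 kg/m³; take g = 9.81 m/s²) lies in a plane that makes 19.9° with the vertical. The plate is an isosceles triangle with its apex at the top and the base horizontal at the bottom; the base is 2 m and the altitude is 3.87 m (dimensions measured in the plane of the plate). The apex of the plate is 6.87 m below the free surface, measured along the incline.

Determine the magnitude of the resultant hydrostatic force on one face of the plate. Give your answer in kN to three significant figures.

F ≈ 346 kN

γ = ρg = 1025 × 9.81 / 1000 = 10.05525 kN/m³.
The plate makes 19.9° with the vertical, i.e. θ = 90° − 19.9° = 70.1° to the horizontal. Measuring y along the incline from the free-surface line, vertical depth h = y·sinθ with sinθ = 0.940288.
With the apex up, the centroid sits 2h/3 = 2 × 3.87/3 = 2.58 m below the apex, so y_c = 6.87 + 2.58 = 9.45 m and h_c = 9.45 × 0.940288 = 8.88572 m.
A = ½ × 2 × 3.87 = 3.87 m².
Resultant F = γ·h_c·A = 10.05525 × 8.88572 × 3.87 = 345.777 kN.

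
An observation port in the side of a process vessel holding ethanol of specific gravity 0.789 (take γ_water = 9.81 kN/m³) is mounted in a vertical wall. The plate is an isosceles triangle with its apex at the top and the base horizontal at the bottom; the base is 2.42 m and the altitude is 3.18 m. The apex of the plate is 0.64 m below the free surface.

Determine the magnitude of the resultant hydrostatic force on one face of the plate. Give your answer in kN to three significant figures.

F ≈ 82.2 kN

γ = 0.789 × 9.81 = 7.74009 kN/m³.
With the apex up, the centroid sits 2h/3 = 2 × 3.18/3 = 2.12 m below the apex, so the centroid depth is h_c = 0.64 + 2.12 = 2.76 m.
A = ½ × 2.42 × 3.18 = 3.8478 m².
Resultant F = γ·h_c·A = 7.74009 × 2.76 × 3.8478 = 82.1992 kN.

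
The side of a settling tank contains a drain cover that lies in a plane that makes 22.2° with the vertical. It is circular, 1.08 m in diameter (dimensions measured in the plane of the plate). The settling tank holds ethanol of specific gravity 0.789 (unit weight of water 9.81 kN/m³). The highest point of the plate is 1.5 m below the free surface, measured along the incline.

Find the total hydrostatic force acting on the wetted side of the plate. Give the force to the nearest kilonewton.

γ = 0.789 × 9.81 = 7.74009 kN/m³.
The plate makes 22.2° with the vertical, i.e. θ = 90° − 22.2° = 67.8° to the horizontal. Measuring y along the incline from the free-surface line, vertical depth h = y·sinθ with sinθ = 0.925871.
The centroid is at the centre, 0.54 m below the top of the plate, so y_c = 1.5 + 0.54 = 2.04 m and h_c = 2.04 × 0.925871 = 1.88878 m.
A = π(0.54)² = 0.916088 m².
Resultant F = γ·h_c·A = 7.74009 × 1.88878 × 0.916088 = 13.3926 kN.

F ≈ 13 kN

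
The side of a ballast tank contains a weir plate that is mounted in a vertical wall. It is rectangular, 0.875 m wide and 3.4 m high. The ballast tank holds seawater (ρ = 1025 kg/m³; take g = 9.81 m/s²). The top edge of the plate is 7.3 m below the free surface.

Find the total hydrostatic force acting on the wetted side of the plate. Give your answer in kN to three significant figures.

γ = ρg = 1025 × 9.81 / 1000 = 10.05525 kN/m³.
The centroid lies 3.4/2 = 1.7 m below the top edge, so the centroid depth is h_c = 7.3 + 1.7 = 9 m.
A = 0.875 × 3.4 = 2.975 m².
Resultant F = γ·h_c·A = 10.05525 × 9 × 2.975 = 269.229 kN.

F ≈ 269 kN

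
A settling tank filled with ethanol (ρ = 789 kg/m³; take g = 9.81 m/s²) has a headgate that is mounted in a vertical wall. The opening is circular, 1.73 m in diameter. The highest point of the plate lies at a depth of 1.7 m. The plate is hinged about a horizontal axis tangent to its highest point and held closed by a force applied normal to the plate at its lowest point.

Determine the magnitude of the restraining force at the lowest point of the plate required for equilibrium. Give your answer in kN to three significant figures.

P ≈ 25.3 kN

γ = ρg = 789 × 9.81 / 1000 = 7.74009 kN/m³.
The centroid is at the centre, 0.865 m below the top of the plate, so the centroid depth is h_c = 1.7 + 0.865 = 2.565 m.
A = π(0.865)² = 2.35062 m².
Resultant F = γ·h_c·A = 7.74009 × 2.565 × 2.35062 = 46.6676 kN.
I_c = πr⁴/4 = π × 0.865⁴/4 = 0.439698 m⁴.
Centre of pressure: y_p = y_c + I_c/(y_c·A) = 2.565 + 0.439698/(2.565 × 2.35062) = 2.565 + 0.0729264 = 2.63793 m along the plane.
The resultant acts 0.865 + 0.0729264 = 0.937926 m (along the plate) below the hinge at the top edge, so the moment about the hinge is M = F × 0.937926 = 46.6676 × 0.937926 = 43.7708 kN·m.
A normal force at the bottom, 1.73 m from the hinge, must supply this moment: P = 43.7708/1.73 = 25.301 kN.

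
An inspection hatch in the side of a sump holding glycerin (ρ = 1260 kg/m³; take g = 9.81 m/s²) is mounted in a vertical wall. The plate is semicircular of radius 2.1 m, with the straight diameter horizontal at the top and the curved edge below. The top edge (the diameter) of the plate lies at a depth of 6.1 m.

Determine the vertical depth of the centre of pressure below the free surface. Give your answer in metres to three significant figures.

h_p = 7.04 m

γ = ρg = 1260 × 9.81 / 1000 = 12.3606 kN/m³.
The centroid of a semicircle lies 4r/(3π) = 0.891268 m from the diameter, here below the top edge, so the centroid depth is h_c = 6.1 + 0.891268 = 6.99127 m.
A = πr²/2 = π × 2.1²/2 = 6.92721 m².
Resultant F = γ·h_c·A = 12.3606 × 6.99127 × 6.92721 = 598.624 kN.
I_c = (π/8 − 8/(9π))·r⁴ = 0.109757 × 2.1⁴ = 2.13457 m⁴.
Centre of pressure: y_p = y_c + I_c/(y_c·A) = 6.99127 + 2.13457/(6.99127 × 6.92721) = 6.99127 + 0.0440754 = 7.03535 m along the plane.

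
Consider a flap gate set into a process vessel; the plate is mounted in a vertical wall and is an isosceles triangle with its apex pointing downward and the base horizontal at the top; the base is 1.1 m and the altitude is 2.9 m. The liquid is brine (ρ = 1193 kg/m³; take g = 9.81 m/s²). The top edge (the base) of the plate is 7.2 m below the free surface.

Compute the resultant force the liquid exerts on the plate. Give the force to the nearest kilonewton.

γ = ρg = 1193 × 9.81 / 1000 = 11.70333 kN/m³.
With the apex down, the centroid sits h/3 = 2.9/3 = 0.966667 m below the base (the top edge), so the centroid depth is h_c = 7.2 + 0.966667 = 8.16667 m.
A = ½ × 1.1 × 2.9 = 1.595 m².
Resultant F = γ·h_c·A = 11.70333 × 8.16667 × 1.595 = 152.446 kN.

F ≈ 152 kN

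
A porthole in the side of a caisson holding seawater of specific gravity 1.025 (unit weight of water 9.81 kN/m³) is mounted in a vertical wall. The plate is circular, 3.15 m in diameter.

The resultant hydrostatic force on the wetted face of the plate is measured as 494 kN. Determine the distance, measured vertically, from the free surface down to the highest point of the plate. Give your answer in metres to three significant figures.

d_top ≈ 4.73 m

γ = 1.025 × 9.81 = 10.05525 kN/m³.
A = π(1.575)² = 7.79311 m².
From F = γ·h_c·A, the centroid depth is h_c = 494/(10.05525 × 7.79311) = 6.3041 m.
The centroid is at the centre, 1.575 m below the top of the plate, so the highest point sits at h_top = 6.3041 − 1.575 = 4.7291 m below the surface.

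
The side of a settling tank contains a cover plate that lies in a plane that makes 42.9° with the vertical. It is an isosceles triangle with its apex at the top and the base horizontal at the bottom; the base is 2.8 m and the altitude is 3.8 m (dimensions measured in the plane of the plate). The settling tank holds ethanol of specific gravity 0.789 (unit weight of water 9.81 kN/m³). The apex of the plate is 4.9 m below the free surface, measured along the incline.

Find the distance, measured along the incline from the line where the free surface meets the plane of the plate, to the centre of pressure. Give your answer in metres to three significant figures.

γ = 0.789 × 9.81 = 7.74009 kN/m³.
The plate makes 42.9° with the vertical, i.e. θ = 90° − 42.9° = 47.1° to the horizontal. Measuring y along the incline from the free-surface line, vertical depth h = y·sinθ with sinθ = 0.732543.
With the apex up, the centroid sits 2h/3 = 2 × 3.8/3 = 2.53333 m below the apex, so y_c = 4.9 + 2.53333 = 7.43333 m and h_c = 7.43333 × 0.732543 = 5.44523 m.
A = ½ × 2.8 × 3.8 = 5.32 m².
Resultant F = γ·h_c·A = 7.74009 × 5.44523 × 5.32 = 224.22 kN.
I_c = b·h³/36 = 2.8 × 3.8³/36 = 4.26782 m⁴.
Centre of pressure: y_p = y_c + I_c/(y_c·A) = 7.43333 + 4.26782/(7.43333 × 5.32) = 7.43333 + 0.107922 = 7.54125 m along the plane.

y_p = 7.54 m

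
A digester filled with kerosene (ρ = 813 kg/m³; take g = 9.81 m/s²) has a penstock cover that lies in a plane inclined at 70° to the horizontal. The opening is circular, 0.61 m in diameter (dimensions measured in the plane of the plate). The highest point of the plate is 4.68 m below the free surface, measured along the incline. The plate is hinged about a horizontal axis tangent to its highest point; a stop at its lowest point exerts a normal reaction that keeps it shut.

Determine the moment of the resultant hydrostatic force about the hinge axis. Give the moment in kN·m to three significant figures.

γ = ρg = 813 × 9.81 / 1000 = 7.97553 kN/m³.
Let θ = 70° be the plate's angle to the horizontal; measure y along the incline from where the plane meets the free surface. Vertical depth h = y·sinθ with sinθ = 0.939693.
The centroid is at the centre, 0.305 m below the top of the plate, so y_c = 4.68 + 0.305 = 4.985 m and h_c = 4.985 × 0.939693 = 4.68437 m.
A = π(0.305)² = 0.292247 m².
Resultant F = γ·h_c·A = 7.97553 × 4.68437 × 0.292247 = 10.9184 kN.
I_c = πr⁴/4 = π × 0.305⁴/4 = 0.00679656 m⁴.
Centre of pressure: y_p = y_c + I_c/(y_c·A) = 4.985 + 0.00679656/(4.985 × 0.292247) = 4.985 + 0.00466524 = 4.98967 m along the plane.
The resultant acts 0.305 + 0.00466524 = 0.309665 m (along the plate) below the hinge at the top edge, so the moment about the hinge is M = F × 0.309665 = 10.9184 × 0.309665 = 3.38105 kN·m.

M ≈ 3.38 kN·m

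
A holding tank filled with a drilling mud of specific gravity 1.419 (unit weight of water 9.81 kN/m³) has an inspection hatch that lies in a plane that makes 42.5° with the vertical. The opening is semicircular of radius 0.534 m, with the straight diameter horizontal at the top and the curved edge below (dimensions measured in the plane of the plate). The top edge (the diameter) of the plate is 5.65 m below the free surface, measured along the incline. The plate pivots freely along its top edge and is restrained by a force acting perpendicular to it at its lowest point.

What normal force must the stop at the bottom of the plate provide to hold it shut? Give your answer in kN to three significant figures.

P ≈ 11.6 kN

γ = 1.419 × 9.81 = 13.92039 kN/m³.
The plate makes 42.5° with the vertical, i.e. θ = 90° − 42.5° = 47.5° to the horizontal. Measuring y along the incline from the free-surface line, vertical depth h = y·sinθ with sinθ = 0.737277.
The centroid of a semicircle lies 4r/(3π) = 0.226637 m from the diameter, here below the top edge, so y_c = 5.65 + 0.226637 = 5.87664 m and h_c = 5.87664 × 0.737277 = 4.33271 m.
A = πr²/2 = π × 0.534²/2 = 0.447922 m².
Resultant F = γ·h_c·A = 13.92039 × 4.33271 × 0.447922 = 27.0155 kN.
I_c = (π/8 − 8/(9π))·r⁴ = 0.109757 × 0.534⁴ = 0.00892477 m⁴.
Centre of pressure: y_p = y_c + I_c/(y_c·A) = 5.87664 + 0.00892477/(5.87664 × 0.447922) = 5.87664 + 0.00339051 = 5.88003 m along the plane.
The resultant acts 0.226637 + 0.00339051 = 0.230028 m (along the plate) below the hinge at the top edge, so the moment about the hinge is M = F × 0.230028 = 27.0155 × 0.230028 = 6.21432 kN·m.
A normal force at the bottom, 0.534 m from the hinge, must supply this moment: P = 6.21432/0.534 = 11.6373 kN.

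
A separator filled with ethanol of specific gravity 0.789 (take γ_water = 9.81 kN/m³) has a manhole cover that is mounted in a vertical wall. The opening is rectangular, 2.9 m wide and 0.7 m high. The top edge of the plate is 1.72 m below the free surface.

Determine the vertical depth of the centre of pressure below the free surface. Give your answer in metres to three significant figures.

γ = 0.789 × 9.81 = 7.74009 kN/m³.
The centroid lies 0.7/2 = 0.35 m below the top edge, so the centroid depth is h_c = 1.72 + 0.35 = 2.07 m.
A = 2.9 × 0.7 = 2.03 m².
Resultant F = γ·h_c·A = 7.74009 × 2.07 × 2.03 = 32.5246 kN.
I_c = b·h³/12 = 2.9 × 0.7³/12 = 0.0828917 m⁴.
Centre of pressure: y_p = y_c + I_c/(y_c·A) = 2.07 + 0.0828917/(2.07 × 2.03) = 2.07 + 0.0197263 = 2.08973 m along the plane.

h_p = 2.09 m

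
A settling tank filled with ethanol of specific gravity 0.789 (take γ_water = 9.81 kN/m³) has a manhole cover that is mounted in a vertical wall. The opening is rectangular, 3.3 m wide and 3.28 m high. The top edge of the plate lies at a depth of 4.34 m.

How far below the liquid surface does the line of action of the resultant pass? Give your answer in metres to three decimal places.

γ = 0.789 × 9.81 = 7.74009 kN/m³.
The centroid lies 3.28/2 = 1.64 m below the top edge, so the centroid depth is h_c = 4.34 + 1.64 = 5.98 m.
A = 3.3 × 3.28 = 10.824 m².
Resultant F = γ·h_c·A = 7.74009 × 5.98 × 10.824 = 500.997 kN.
I_c = b·h³/12 = 3.3 × 3.28³/12 = 9.70408 m⁴.
Centre of pressure: y_p = y_c + I_c/(y_c·A) = 5.98 + 9.70408/(5.98 × 10.824) = 5.98 + 0.149922 = 6.12992 m along the plane.

h_p = 6.130 m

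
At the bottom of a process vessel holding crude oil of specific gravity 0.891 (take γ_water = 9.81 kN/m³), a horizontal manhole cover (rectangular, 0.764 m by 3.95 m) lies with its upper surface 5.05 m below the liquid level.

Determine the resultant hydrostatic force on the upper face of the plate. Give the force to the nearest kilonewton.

γ = 0.891 × 9.81 = 8.74071 kN/m³.
The plate is horizontal, so pressure is uniform at p = γ·h = 8.74071 × 5.05 = 44.1406 kN/m².
A = 0.764 × 3.95 = 3.0178 m².
F = p·A = 44.1406 × 3.0178 = 133.208 kN.

F ≈ 133 kN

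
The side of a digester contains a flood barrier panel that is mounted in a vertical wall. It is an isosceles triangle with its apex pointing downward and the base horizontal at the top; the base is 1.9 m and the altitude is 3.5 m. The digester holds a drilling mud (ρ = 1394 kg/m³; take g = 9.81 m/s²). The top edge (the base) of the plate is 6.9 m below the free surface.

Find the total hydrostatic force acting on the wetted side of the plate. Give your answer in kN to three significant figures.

F ≈ 367 kN

γ = ρg = 1394 × 9.81 / 1000 = 13.67514 kN/m³.
With the apex down, the centroid sits h/3 = 3.5/3 = 1.16667 m below the base (the top edge), so the centroid depth is h_c = 6.9 + 1.16667 = 8.06667 m.
A = ½ × 1.9 × 3.5 = 3.325 m².
Resultant F = γ·h_c·A = 13.67514 × 8.06667 × 3.325 = 366.79 kN.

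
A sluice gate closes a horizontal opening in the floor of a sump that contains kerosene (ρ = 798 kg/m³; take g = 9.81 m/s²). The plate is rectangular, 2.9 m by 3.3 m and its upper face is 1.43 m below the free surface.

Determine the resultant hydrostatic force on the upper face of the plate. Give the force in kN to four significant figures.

F ≈ 107.1 kN

γ = ρg = 798 × 9.81 / 1000 = 7.82838 kN/m³.
The plate is horizontal, so pressure is uniform at p = γ·h = 7.82838 × 1.43 = 11.1946 kN/m².
A = 2.9 × 3.3 = 9.57 m².
F = p·A = 11.1946 × 9.57 = 107.132 kN.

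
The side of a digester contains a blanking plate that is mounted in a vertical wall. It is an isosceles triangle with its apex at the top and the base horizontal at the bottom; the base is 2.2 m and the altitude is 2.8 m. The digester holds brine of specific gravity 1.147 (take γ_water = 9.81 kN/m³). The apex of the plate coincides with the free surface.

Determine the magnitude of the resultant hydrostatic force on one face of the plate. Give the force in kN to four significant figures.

F ≈ 64.69 kN

γ = 1.147 × 9.81 = 11.25207 kN/m³.
With the apex up, the centroid sits 2h/3 = 2 × 2.8/3 = 1.86667 m below the apex, so the centroid depth is h_c = 1.86667 m.
A = ½ × 2.2 × 2.8 = 3.08 m².
Resultant F = γ·h_c·A = 11.25207 × 1.86667 × 3.08 = 64.692 kN.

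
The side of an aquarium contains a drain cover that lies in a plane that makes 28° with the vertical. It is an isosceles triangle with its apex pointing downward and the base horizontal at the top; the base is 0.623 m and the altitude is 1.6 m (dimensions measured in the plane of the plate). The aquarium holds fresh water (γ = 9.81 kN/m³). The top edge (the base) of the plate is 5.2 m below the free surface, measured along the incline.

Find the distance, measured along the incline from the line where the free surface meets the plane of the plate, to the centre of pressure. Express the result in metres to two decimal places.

y_p = 5.76 m

γ = 9.81 kN/m³.
The plate makes 28° with the vertical, i.e. θ = 90° − 28° = 62° to the horizontal. Measuring y along the incline from the free-surface line, vertical depth h = y·sinθ with sinθ = 0.882948.
With the apex down, the centroid sits h/3 = 1.6/3 = 0.533333 m below the base (the top edge), so y_c = 5.2 + 0.533333 = 5.73333 m and h_c = 5.73333 × 0.882948 = 5.06223 m.
A = ½ × 0.623 × 1.6 = 0.4984 m².
Resultant F = γ·h_c·A = 9.81 × 5.06223 × 0.4984 = 24.7508 kN.
I_c = b·h³/36 = 0.623 × 1.6³/36 = 0.0708836 m⁴.
Centre of pressure: y_p = y_c + I_c/(y_c·A) = 5.73333 + 0.0708836/(5.73333 × 0.4984) = 5.73333 + 0.0248062 = 5.75814 m along the plane.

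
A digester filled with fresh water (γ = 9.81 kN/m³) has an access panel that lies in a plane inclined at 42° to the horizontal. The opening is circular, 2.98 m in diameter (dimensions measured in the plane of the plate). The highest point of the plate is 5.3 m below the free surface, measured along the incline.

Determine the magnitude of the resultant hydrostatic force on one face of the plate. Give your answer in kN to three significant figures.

F ≈ 311 kN

γ = 9.81 kN/m³.
Let θ = 42° be the plate's angle to the horizontal; measure y along the incline from where the plane meets the free surface. Vertical depth h = y·sinθ with sinθ = 0.669131.
The centroid is at the centre, 1.49 m below the top of the plate, so y_c = 5.3 + 1.49 = 6.79 m and h_c = 6.79 × 0.669131 = 4.5434 m.
A = π(1.49)² = 6.97465 m².
Resultant F = γ·h_c·A = 9.81 × 4.5434 × 6.97465 = 310.865 kN.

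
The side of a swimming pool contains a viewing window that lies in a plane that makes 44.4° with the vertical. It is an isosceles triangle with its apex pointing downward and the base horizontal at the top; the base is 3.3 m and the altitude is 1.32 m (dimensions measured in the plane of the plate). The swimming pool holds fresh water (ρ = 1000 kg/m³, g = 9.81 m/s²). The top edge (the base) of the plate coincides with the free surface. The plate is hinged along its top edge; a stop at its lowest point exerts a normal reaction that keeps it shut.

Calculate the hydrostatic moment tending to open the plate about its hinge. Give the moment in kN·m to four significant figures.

M ≈ 4.433 kN·m

γ = ρg = 1000 × 9.81 = 9810 N/m³ = 9.81 kN/m³.
The plate makes 44.4° with the vertical, i.e. θ = 90° − 44.4° = 45.6° to the horizontal. Measuring y along the incline from the free-surface line, vertical depth h = y·sinθ with sinθ = 0.714473.
With the apex down, the centroid sits h/3 = 1.32/3 = 0.44 m below the base (the top edge), so y_c = 0.44 m and h_c = 0.44 × 0.714473 = 0.314368 m.
A = ½ × 3.3 × 1.32 = 2.178 m².
Resultant F = γ·h_c·A = 9.81 × 0.314368 × 2.178 = 6.71684 kN.
I_c = b·h³/36 = 3.3 × 1.32³/36 = 0.21083 m⁴.
Centre of pressure: y_p = y_c + I_c/(y_c·A) = 0.44 + 0.21083/(0.44 × 2.178) = 0.44 + 0.22 = 0.66 m along the plane.
The resultant acts 0.44 + 0.22 = 0.66 m (along the plate) below the hinge at the top edge, so the moment about the hinge is M = F × 0.66 = 6.71684 × 0.66 = 4.43311 kN·m.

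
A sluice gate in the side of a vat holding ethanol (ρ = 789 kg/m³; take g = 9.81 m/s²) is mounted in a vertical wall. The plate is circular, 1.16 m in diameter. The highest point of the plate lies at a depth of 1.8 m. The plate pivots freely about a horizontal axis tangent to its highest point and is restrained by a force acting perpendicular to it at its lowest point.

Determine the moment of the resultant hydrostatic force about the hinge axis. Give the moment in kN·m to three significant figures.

M ≈ 12.0 kN·m

γ = ρg = 789 × 9.81 / 1000 = 7.74009 kN/m³.
The centroid is at the centre, 0.58 m below the top of the plate, so the centroid depth is h_c = 1.8 + 0.58 = 2.38 m.
A = π(0.58)² = 1.05683 m².
Resultant F = γ·h_c·A = 7.74009 × 2.38 × 1.05683 = 19.4683 kN.
I_c = πr⁴/4 = π × 0.58⁴/4 = 0.0888796 m⁴.
Centre of pressure: y_p = y_c + I_c/(y_c·A) = 2.38 + 0.0888796/(2.38 × 1.05683) = 2.38 + 0.0353362 = 2.41534 m along the plane.
The resultant acts 0.58 + 0.0353362 = 0.615336 m (along the plate) below the hinge at the top edge, so the moment about the hinge is M = F × 0.615336 = 19.4683 × 0.615336 = 11.9795 kN·m.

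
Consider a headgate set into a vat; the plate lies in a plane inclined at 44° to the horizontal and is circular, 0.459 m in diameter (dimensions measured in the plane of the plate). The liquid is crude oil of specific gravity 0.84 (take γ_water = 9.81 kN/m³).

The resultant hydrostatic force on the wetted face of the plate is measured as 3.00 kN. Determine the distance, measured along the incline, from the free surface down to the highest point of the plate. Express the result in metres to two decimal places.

γ = 0.84 × 9.81 = 8.2404 kN/m³.
A = π(0.2295)² = 0.165468 m².
From F = γ·h_c·A, the centroid depth is h_c = 3.00/(8.2404 × 0.165468) = 2.20018 m.
Let θ = 44° be the plate's angle to the horizontal; measure y along the incline from where the plane meets the free surface. Vertical depth h = y·sinθ with sinθ = 0.694658.
Along the incline, y_c = h_c/sinθ = 2.20018/0.694658 = 3.16729 m.
The centroid is at the centre, 0.2295 m below the top of the plate, so the highest point sits at y_top = 3.16729 − 0.2295 = 2.93779 m along the incline.

y_top ≈ 2.94 m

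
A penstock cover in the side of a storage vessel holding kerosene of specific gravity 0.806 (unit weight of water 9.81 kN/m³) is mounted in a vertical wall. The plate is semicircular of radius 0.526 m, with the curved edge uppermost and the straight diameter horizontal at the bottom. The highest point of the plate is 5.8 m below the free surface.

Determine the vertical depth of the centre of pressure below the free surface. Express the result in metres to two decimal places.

γ = 0.806 × 9.81 = 7.90686 kN/m³.
The centroid lies 4r/(3π) = 0.223241 m above the diameter, so r − 4r/(3π) = 0.526 − 0.223241 = 0.302759 m below the topmost point, so the centroid depth is h_c = 5.8 + 0.302759 = 6.10276 m.
A = πr²/2 = π × 0.526²/2 = 0.434602 m².
Resultant F = γ·h_c·A = 7.90686 × 6.10276 × 0.434602 = 20.9711 kN.
I_c = (π/8 − 8/(9π))·r⁴ = 0.109757 × 0.526⁴ = 0.00840186 m⁴.
Centre of pressure: y_p = y_c + I_c/(y_c·A) = 6.10276 + 0.00840186/(6.10276 × 0.434602) = 6.10276 + 0.0031678 = 6.10593 m along the plane.

h_p = 6.11 m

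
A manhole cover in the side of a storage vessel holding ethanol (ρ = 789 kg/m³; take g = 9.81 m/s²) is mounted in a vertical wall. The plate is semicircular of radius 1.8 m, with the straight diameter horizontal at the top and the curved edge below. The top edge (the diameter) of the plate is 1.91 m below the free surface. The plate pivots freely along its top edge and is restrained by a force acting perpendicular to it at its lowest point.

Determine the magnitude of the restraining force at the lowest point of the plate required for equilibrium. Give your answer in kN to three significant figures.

P ≈ 49.7 kN

γ = ρg = 789 × 9.81 / 1000 = 7.74009 kN/m³.
The centroid of a semicircle lies 4r/(3π) = 0.763944 m from the diameter, here below the top edge, so the centroid depth is h_c = 1.91 + 0.763944 = 2.67394 m.
A = πr²/2 = π × 1.8²/2 = 5.08938 m².
Resultant F = γ·h_c·A = 7.74009 × 2.67394 × 5.08938 = 105.333 kN.
I_c = (π/8 − 8/(9π))·r⁴ = 0.109757 × 1.8⁴ = 1.15219 m⁴.
Centre of pressure: y_p = y_c + I_c/(y_c·A) = 2.67394 + 1.15219/(2.67394 × 5.08938) = 2.67394 + 0.0846657 = 2.75861 m along the plane.
The resultant acts 0.763944 + 0.0846657 = 0.84861 m (along the plate) below the hinge at the top edge, so the moment about the hinge is M = F × 0.84861 = 105.333 × 0.84861 = 89.3866 kN·m.
A normal force at the bottom, 1.8 m from the hinge, must supply this moment: P = 89.3866/1.8 = 49.6592 kN.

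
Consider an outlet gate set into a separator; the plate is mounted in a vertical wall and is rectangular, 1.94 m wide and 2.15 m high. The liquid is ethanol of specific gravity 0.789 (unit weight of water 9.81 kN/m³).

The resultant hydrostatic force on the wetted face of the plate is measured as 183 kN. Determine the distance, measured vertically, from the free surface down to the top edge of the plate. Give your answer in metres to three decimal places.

γ = 0.789 × 9.81 = 7.74009 kN/m³.
A = 1.94 × 2.15 = 4.171 m².
From F = γ·h_c·A, the centroid depth is h_c = 183/(7.74009 × 4.171) = 5.66846 m.
The centroid lies 2.15/2 = 1.075 m below the top edge, so the top edge sits at h_top = 5.66846 − 1.075 = 4.59346 m below the surface.

d_top ≈ 4.593 m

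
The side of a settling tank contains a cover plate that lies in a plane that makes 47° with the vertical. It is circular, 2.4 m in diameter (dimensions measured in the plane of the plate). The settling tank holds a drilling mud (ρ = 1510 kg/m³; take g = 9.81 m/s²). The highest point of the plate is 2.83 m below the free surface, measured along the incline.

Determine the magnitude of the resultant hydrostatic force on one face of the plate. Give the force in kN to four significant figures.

γ = ρg = 1510 × 9.81 / 1000 = 14.8131 kN/m³.
The plate makes 47° with the vertical, i.e. θ = 90° − 47° = 43° to the horizontal. Measuring y along the incline from the free-surface line, vertical depth h = y·sinθ with sinθ = 0.681998.
The centroid is at the centre, 1.2 m below the top of the plate, so y_c = 2.83 + 1.2 = 4.03 m and h_c = 4.03 × 0.681998 = 2.74845 m.
A = π(1.2)² = 4.52389 m².
Resultant F = γ·h_c·A = 14.8131 × 2.74845 × 4.52389 = 184.181 kN.

F ≈ 184.2 kN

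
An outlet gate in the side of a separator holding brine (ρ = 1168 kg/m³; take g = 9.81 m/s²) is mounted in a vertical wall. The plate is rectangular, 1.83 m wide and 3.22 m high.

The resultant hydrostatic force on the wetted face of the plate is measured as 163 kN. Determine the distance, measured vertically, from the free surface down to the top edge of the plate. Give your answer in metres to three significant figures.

d_top ≈ 0.804 m

γ = ρg = 1168 × 9.81 / 1000 = 11.45808 kN/m³.
A = 1.83 × 3.22 = 5.8926 m².
From F = γ·h_c·A, the centroid depth is h_c = 163/(11.45808 × 5.8926) = 2.41418 m.
The centroid lies 3.22/2 = 1.61 m below the top edge, so the top edge sits at h_top = 2.41418 − 1.61 = 0.80418 m below the surface.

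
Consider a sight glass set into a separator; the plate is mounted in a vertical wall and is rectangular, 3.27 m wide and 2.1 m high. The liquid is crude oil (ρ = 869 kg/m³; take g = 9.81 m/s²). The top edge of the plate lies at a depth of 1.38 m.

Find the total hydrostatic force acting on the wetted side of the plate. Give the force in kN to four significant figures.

γ = ρg = 869 × 9.81 / 1000 = 8.52489 kN/m³.
The centroid lies 2.1/2 = 1.05 m below the top edge, so the centroid depth is h_c = 1.38 + 1.05 = 2.43 m.
A = 3.27 × 2.1 = 6.867 m².
Resultant F = γ·h_c·A = 8.52489 × 2.43 × 6.867 = 142.253 kN.

F ≈ 142.3 kN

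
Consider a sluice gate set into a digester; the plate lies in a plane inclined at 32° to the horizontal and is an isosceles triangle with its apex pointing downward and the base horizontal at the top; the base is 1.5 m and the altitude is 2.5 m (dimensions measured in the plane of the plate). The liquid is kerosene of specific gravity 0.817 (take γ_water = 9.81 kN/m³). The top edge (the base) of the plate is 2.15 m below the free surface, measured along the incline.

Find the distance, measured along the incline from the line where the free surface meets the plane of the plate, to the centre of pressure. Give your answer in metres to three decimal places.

γ = 0.817 × 9.81 = 8.01477 kN/m³.
Let θ = 32° be the plate's angle to the horizontal; measure y along the incline from where the plane meets the free surface. Vertical depth h = y·sinθ with sinθ = 0.529919.
With the apex down, the centroid sits h/3 = 2.5/3 = 0.833333 m below the base (the top edge), so y_c = 2.15 + 0.833333 = 2.98333 m and h_c = 2.98333 × 0.529919 = 1.58092 m.
A = ½ × 1.5 × 2.5 = 1.875 m².
Resultant F = γ·h_c·A = 8.01477 × 1.58092 × 1.875 = 23.7576 kN.
I_c = b·h³/36 = 1.5 × 2.5³/36 = 0.651042 m⁴.
Centre of pressure: y_p = y_c + I_c/(y_c·A) = 2.98333 + 0.651042/(2.98333 × 1.875) = 2.98333 + 0.116388 = 3.09972 m along the plane.

y_p = 3.100 m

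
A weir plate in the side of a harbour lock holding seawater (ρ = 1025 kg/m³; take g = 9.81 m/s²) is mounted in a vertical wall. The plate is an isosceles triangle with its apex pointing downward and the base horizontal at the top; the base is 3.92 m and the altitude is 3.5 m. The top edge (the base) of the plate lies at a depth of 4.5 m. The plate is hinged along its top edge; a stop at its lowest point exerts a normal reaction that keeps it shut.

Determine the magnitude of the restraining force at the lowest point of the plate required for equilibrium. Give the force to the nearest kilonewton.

P ≈ 144 kN

γ = ρg = 1025 × 9.81 / 1000 = 10.05525 kN/m³.
With the apex down, the centroid sits h/3 = 3.5/3 = 1.16667 m below the base (the top edge), so the centroid depth is h_c = 4.5 + 1.16667 = 5.66667 m.
A = ½ × 3.92 × 3.5 = 6.86 m².
Resultant F = γ·h_c·A = 10.05525 × 5.66667 × 6.86 = 390.881 kN.
I_c = b·h³/36 = 3.92 × 3.5³/36 = 4.66861 m⁴.
Centre of pressure: y_p = y_c + I_c/(y_c·A) = 5.66667 + 4.66861/(5.66667 × 6.86) = 5.66667 + 0.120098 = 5.78677 m along the plane.
The resultant acts 1.16667 + 0.120098 = 1.28677 m (along the plate) below the hinge at the top edge, so the moment about the hinge is M = F × 1.28677 = 390.881 × 1.28677 = 502.974 kN·m.
A normal force at the bottom, 3.5 m from the hinge, must supply this moment: P = 502.974/3.5 = 143.707 kN.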